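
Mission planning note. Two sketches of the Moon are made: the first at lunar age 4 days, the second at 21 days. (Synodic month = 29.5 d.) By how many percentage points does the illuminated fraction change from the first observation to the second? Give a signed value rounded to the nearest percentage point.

+45 pp

First observation: θ = 360°·4/29.5 = 48.8°, so f = 0.171.
Second observation: θ = 256.3°, f = 0.619.
Δf = 0.619 − 0.171 = +0.448, i.e. +45 pp.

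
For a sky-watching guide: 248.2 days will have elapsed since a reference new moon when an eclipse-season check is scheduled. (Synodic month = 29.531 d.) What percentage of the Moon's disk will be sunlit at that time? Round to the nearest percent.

248.2 d spans 8 complete synodic months (8 × 29.531 = 236.25 d) plus 11.95 d.
The Moon has covered 11.95/29.531 of its cycle, so θ ≈ 360° × 11.95/29.531 = 145.7°.
cos 145.7° = (-0.826), so f = (1 − (-0.826))/2 = 0.913, so 91%.

91%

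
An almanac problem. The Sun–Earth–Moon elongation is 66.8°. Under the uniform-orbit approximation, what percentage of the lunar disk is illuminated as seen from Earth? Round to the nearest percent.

30%

cos 66.8° = 0.394, so f = (1 − 0.394)/2 = 0.303, i.e. 30%.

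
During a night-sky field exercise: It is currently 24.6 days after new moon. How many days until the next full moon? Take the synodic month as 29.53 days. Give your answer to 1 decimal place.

19.7 days

Full moon is 0.5 of the way through the cycle: age 0.5 × 29.53 = 14.765 d.
This lunation's full moon (14.765 d) has passed, so add one period: 44.295 − 24.6 = 19.695 days.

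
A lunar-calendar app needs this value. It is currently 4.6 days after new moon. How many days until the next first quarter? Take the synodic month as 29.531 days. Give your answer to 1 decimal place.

First quarter occurs at elongation 90°, i.e. at age 29.531 × 90/360 = 7.383 d.
That is 7.383 − 4.6 = 2.783 days ahead.

2.8 days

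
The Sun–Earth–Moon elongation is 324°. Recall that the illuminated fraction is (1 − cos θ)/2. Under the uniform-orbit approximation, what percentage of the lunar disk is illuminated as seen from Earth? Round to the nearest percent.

cos 324° = 0.809, so f = (1 − 0.809)/2 = 0.095, i.e. 10%.

10%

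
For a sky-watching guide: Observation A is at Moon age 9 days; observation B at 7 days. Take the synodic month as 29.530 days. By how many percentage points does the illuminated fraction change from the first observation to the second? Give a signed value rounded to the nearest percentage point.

First observation: θ = 360°·9/29.530 = 109.7°, so f = 0.669.
Second observation: θ = 85.3°, f = 0.459.
Δf = 0.459 − 0.669 = -0.209, i.e. -21 pp.

-21 percentage points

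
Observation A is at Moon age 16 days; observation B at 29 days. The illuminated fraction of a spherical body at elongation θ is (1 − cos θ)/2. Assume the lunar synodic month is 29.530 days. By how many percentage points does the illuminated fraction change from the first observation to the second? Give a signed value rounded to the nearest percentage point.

First observation: θ = 360°·16/29.530 = 195.1°, so f = 0.983.
Second observation: θ = 353.5°, f = 0.003.
Δf = 0.003 − 0.983 = -0.980, i.e. -98 pp.

-98 pp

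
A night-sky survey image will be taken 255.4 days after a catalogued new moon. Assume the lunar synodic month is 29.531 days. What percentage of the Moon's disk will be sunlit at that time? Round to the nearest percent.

80%

255.4 d spans 8 complete synodic months (8 × 29.531 = 236.25 d) plus 19.15 d.
The Moon has covered 19.15/29.531 of its cycle, so θ ≈ 360° × 19.15/29.531 = 233.5°.
cos 233.5° = (-0.595), so f = (1 − (-0.595))/2 = 0.798, so 80%.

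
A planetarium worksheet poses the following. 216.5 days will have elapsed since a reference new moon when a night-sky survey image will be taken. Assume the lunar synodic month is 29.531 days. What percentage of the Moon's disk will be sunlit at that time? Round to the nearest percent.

74%

216.5 d spans 7 complete synodic months (7 × 29.531 = 206.72 d) plus 9.78 d.
Elongation θ = 360° × 9.78/29.531 ≈ 119.3°.
Illuminated fraction = (1 − cos 119.3°)/2 = (1 − (-0.489))/2 ≈ 0.744, so 74%.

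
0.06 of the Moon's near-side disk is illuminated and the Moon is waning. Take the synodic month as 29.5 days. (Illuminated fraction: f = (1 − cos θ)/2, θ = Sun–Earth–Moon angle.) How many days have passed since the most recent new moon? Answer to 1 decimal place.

Invert f = (1 − cos θ)/2 to get cos θ = 1 − 2(0.06) = 0.880, hence θ₀ = arccos 0.880 = 28.4°.
A waning Moon lies in 180°–360°, so θ = 360° − 28.4° = 331.6°.
Age = 29.5 × 331.6°/360° ≈ 27.18 days.

27.2 days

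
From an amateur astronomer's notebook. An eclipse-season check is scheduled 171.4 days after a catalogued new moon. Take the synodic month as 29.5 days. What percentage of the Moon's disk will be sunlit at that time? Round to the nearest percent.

171.4 d spans 5 complete synodic months (5 × 29.5 = 147.50 d) plus 23.90 d.
Elongation θ = 360° × 23.90/29.5 ≈ 291.7°.
With cos θ = 0.369, the lit fraction is (1 − 0.369)/2 ≈ 0.315, so 32%.

32%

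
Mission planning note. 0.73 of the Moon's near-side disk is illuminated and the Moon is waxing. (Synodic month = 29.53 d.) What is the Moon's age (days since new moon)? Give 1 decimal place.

cos θ = 1 − 2f = -0.460, giving a principal value of 117.4°.
Waxing ⇒ before full, so θ = 117.4°.
At 360°/29.53 d per day, 117.4° corresponds to 9.63 days.

9.6 days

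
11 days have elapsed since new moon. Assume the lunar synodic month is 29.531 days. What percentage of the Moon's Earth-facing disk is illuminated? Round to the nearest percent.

85%

Elongation θ = 360° × 11/29.531 ≈ 134.1°.
With cos θ = (-0.696), the lit fraction is (1 − (-0.696))/2 ≈ 0.848, so 85%.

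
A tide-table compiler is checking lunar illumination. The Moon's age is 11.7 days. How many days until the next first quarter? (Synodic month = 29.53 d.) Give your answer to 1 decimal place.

25.2 days

First quarter is 0.25 of the way through the cycle: age 0.25 × 29.53 = 7.383 d.
This lunation's first quarter (7.383 d) has passed, so add one period: 36.913 − 11.7 = 25.213 days.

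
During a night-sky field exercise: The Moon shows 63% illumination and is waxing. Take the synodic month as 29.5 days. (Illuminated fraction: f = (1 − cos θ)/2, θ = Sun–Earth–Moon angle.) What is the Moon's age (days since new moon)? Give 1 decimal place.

8.6 days

cos θ = 1 − 2f = -0.260, giving a principal value of 105.1°.
The Moon is waxing (0°–180°), so θ = 105.1° directly.
That fraction of the synodic month is 105.1/360 × 29.5 d ≈ 8.61 d.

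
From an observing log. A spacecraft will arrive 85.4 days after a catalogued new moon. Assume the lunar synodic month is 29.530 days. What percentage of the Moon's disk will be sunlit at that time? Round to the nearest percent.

11%

85.4 d spans 2 complete synodic months (2 × 29.530 = 59.06 d) plus 26.34 d.
Phase angle: θ = 360°·(26.34 d)/(29.530 d) = 321.1°.
With cos θ = 0.778, the lit fraction is (1 − 0.778)/2 ≈ 0.111, so 11%.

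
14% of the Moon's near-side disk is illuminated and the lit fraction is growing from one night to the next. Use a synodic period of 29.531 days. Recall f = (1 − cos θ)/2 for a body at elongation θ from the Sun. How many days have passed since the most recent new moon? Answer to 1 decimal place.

cos θ = 1 − 2f = 0.720, giving a principal value of 43.9°.
Before full moon the principal value applies: θ = 43.9°.
At 360°/29.531 d per day, 43.9° corresponds to 3.60 days.

3.6 days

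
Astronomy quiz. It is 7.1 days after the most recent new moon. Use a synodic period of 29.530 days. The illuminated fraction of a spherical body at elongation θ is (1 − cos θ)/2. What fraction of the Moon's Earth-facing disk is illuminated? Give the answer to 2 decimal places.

Elongation θ = 360° × 7.1/29.530 ≈ 86.6°.
Illuminated fraction = (1 − cos 86.6°)/2 = (1 − 0.060)/2 ≈ 0.470.

0.47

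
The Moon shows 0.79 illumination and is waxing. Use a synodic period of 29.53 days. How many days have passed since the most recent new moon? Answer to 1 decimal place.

From f = (1 − cos θ)/2: cos θ = 1 − 2×0.79 = -0.580; arccos → 125.5°.
Before full moon the principal value applies: θ = 125.5°.
That fraction of the synodic month is 125.5/360 × 29.53 d ≈ 10.29 d.

10.3 days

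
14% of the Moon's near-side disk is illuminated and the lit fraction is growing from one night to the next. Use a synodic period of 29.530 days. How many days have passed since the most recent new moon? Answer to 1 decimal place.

3.6 days

From f = (1 − cos θ)/2: cos θ = 1 − 2×0.14 = 0.720; arccos → 43.9°.
Before full moon the principal value applies: θ = 43.9°.
That fraction of the synodic month is 43.9/360 × 29.530 d ≈ 3.60 d.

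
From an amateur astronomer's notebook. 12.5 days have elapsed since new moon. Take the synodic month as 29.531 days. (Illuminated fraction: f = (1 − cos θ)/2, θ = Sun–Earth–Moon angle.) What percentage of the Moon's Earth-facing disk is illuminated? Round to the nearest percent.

Elongation θ = 360° × 12.5/29.531 ≈ 152.4°.
With cos θ = (-0.886), the lit fraction is (1 − (-0.886))/2 ≈ 0.943, so 94%.

94%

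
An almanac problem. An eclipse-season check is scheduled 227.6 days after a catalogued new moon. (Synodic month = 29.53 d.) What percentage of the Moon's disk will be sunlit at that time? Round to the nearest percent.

63%

227.6 d spans 7 complete synodic months (7 × 29.53 = 206.71 d) plus 20.89 d.
Elongation θ = 360° × 20.89/29.53 ≈ 254.7°.
Illuminated fraction = (1 − cos 254.7°)/2 = (1 − (-0.264))/2 ≈ 0.632, so 63%.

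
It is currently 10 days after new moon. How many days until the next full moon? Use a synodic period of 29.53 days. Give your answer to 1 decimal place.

4.8 days

Full moon occurs at elongation 180°, i.e. at age 29.53 × 180/360 = 14.765 d.
So 4.765 days remain (14.765 − 10).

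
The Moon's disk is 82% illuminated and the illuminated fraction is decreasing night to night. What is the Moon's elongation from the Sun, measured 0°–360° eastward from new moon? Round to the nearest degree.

230°

cos θ = 1 − 2f = -0.640, giving a principal value of 129.8°.
A waning Moon lies in 180°–360°, so θ = 360° − 129.8° = 230.2°.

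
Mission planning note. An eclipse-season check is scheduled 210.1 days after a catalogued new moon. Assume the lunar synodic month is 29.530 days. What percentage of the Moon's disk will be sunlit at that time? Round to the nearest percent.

12%

210.1/29.530 = 7.115 lunations, so 7 complete cycles and 3.39 d into the next.
Elongation θ = 360° × 3.39/29.530 ≈ 41.3°.
With cos θ = 0.751, the lit fraction is (1 − 0.751)/2 ≈ 0.125, so 12%.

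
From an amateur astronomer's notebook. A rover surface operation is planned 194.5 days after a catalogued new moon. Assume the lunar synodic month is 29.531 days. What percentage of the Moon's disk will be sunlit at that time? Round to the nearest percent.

93%

194.5/29.531 = 6.586 lunations, so 6 complete cycles and 17.31 d into the next.
Phase angle: θ = 360°·(17.31 d)/(29.531 d) = 211.1°.
cos 211.1° = (-0.857), so f = (1 − (-0.857))/2 = 0.928, so 93%.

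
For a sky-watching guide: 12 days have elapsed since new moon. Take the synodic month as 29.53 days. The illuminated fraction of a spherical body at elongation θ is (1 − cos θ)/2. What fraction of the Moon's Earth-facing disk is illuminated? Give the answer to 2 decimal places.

Phase angle: θ = 360°·(12 d)/(29.53 d) = 146.3°.
cos 146.3° = (-0.832), so f = (1 − (-0.832))/2 = 0.916.

0.92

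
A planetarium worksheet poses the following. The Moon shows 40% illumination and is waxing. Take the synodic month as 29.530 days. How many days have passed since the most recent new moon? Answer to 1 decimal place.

Invert f = (1 − cos θ)/2 to get cos θ = 1 − 2(0.40) = 0.200, hence θ₀ = arccos 0.200 = 78.5°.
Waxing ⇒ before full, so θ = 78.5°.
That fraction of the synodic month is 78.5/360 × 29.530 d ≈ 6.44 d.

6.4 days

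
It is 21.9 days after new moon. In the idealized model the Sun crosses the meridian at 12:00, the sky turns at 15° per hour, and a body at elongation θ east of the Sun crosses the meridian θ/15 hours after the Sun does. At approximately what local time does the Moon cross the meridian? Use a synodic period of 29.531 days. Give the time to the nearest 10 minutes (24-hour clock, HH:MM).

Phase angle: θ = 360°·(21.9 d)/(29.531 d) = 267.0°.
Delay after the Sun = 267.0° / (15°/h) ≈ 17.80 h.
12:00 + 17.798 h ≈ 05:48 → 05:50 to the nearest ten minutes.

05:50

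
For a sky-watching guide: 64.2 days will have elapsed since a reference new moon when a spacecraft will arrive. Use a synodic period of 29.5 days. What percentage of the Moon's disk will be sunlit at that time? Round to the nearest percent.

28%

64.2/29.5 = 2.176 lunations, so 2 complete cycles and 5.20 d into the next.
The Moon has covered 5.20/29.5 of its cycle, so θ ≈ 360° × 5.20/29.5 = 63.5°.
cos 63.5° = 0.447, so f = (1 − 0.447)/2 = 0.277, so 28%.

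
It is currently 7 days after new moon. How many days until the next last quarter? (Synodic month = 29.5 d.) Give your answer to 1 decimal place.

15.1 days

Last quarter is 0.75 of the way through the cycle: age 0.75 × 29.5 = 22.125 d.
That is 22.125 − 7 = 15.125 days ahead.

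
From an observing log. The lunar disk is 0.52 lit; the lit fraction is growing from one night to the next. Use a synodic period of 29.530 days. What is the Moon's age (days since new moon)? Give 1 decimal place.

cos θ = 1 − 2f = -0.040, giving a principal value of 92.3°.
Before full moon the principal value applies: θ = 92.3°.
Age = 29.530 × 92.3°/360° ≈ 7.57 days.

7.6 days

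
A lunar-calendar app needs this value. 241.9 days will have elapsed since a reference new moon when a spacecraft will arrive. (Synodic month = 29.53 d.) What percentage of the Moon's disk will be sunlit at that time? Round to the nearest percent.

Reduce mod P: 241.9 − 8×29.53 = 5.66 d into the current lunation.
Elongation θ = 360° × 5.66/29.53 ≈ 69.0°.
cos 69.0° = 0.358, so f = (1 − 0.358)/2 = 0.321, so 32%.

32%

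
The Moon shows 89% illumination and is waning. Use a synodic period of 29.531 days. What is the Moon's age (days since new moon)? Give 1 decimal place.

cos θ = 1 − 2f = -0.780, giving a principal value of 141.3°.
Since the Moon is past full (waning), take the reflex angle: θ = 360° − 141.3° = 218.7°.
That fraction of the synodic month is 218.7/360 × 29.531 d ≈ 17.94 d.

17.9 days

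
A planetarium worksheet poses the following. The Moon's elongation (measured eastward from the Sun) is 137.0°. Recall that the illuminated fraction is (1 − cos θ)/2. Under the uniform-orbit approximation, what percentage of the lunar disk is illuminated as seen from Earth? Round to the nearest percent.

f = (1 − cos 137.0°)/2 = (1 − (-0.731))/2 ≈ 0.866, i.e. 87%.

87%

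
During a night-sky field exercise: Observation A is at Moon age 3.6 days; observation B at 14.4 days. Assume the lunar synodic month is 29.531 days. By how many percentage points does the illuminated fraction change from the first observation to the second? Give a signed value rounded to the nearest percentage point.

+86 pp

First observation: θ = 360°·3.6/29.531 = 43.9°, so f = 0.140.
Second observation: θ = 175.5°, f = 0.998.
Δf = 0.998 − 0.140 = +0.859, i.e. +86 pp.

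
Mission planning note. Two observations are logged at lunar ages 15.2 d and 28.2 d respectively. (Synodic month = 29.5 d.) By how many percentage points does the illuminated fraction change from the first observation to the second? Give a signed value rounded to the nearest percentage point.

-98 percentage points

First observation: θ = 360°·15.2/29.5 = 185.5°, so f = 0.998.
Second observation: θ = 344.1°, f = 0.019.
Δf = 0.019 − 0.998 = -0.979, i.e. -98 pp.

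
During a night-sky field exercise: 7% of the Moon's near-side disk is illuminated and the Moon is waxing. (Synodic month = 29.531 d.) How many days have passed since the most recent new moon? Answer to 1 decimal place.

2.5 days

Invert f = (1 − cos θ)/2 to get cos θ = 1 − 2(0.07) = 0.860, hence θ₀ = arccos 0.860 = 30.7°.
Waxing ⇒ before full, so θ = 30.7°.
At 360°/29.531 d per day, 30.7° corresponds to 2.52 days.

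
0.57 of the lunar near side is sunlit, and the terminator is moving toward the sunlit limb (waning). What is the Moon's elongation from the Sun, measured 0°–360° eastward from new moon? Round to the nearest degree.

262°

cos θ = 1 − 2f = -0.140, giving a principal value of 98.0°.
Waning ⇒ past full, so θ = 360° − 98.0° = 262.0°.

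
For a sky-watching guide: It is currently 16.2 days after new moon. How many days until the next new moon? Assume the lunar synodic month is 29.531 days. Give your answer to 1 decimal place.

One full lunation from the last new moon is 29.531 d; remaining = 29.531 − 16.2 = 13.331 d.

13.3 days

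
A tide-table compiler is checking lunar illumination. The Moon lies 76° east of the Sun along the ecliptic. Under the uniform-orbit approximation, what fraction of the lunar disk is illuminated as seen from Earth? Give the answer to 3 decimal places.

Half-versine of 76°: (1 − 0.242)/2 = 0.379.

0.379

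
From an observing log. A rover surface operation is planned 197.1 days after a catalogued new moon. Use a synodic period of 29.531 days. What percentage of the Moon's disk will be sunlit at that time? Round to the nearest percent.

73%

197.1 d spans 6 complete synodic months (6 × 29.531 = 177.19 d) plus 19.91 d.
Phase angle: θ = 360°·(19.91 d)/(29.531 d) = 242.8°.
cos 242.8° = (-0.458), so f = (1 − (-0.458))/2 = 0.729, so 73%.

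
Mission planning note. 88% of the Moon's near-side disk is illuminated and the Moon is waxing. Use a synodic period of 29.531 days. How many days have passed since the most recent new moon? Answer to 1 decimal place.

11.4 days

cos θ = 1 − 2f = -0.760, giving a principal value of 139.5°.
The Moon is waxing (0°–180°), so θ = 139.5° directly.
That fraction of the synodic month is 139.5/360 × 29.531 d ≈ 11.44 d.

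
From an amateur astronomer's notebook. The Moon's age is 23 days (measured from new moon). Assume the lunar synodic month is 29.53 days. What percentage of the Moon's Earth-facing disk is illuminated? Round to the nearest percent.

The Moon has covered 23/29.53 of its cycle, so θ ≈ 360° × 23/29.53 = 280.4°.
With cos θ = 0.180, the lit fraction is (1 − 0.180)/2 ≈ 0.410, so 41%.

41%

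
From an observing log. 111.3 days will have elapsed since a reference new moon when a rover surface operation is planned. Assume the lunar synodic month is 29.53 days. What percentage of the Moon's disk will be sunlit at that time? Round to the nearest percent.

111.3/29.53 = 3.769 lunations, so 3 complete cycles and 22.71 d into the next.
The Moon has covered 22.71/29.53 of its cycle, so θ ≈ 360° × 22.71/29.53 = 276.9°.
With cos θ = 0.119, the lit fraction is (1 − 0.119)/2 ≈ 0.440, so 44%.

44%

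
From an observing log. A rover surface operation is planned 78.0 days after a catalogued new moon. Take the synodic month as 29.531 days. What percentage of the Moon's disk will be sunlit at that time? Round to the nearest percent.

82%

78.0 d spans 2 complete synodic months (2 × 29.531 = 59.06 d) plus 18.94 d.
The Moon has covered 18.94/29.531 of its cycle, so θ ≈ 360° × 18.94/29.531 = 230.9°.
With cos θ = (-0.631), the lit fraction is (1 − (-0.631))/2 ≈ 0.816, so 82%.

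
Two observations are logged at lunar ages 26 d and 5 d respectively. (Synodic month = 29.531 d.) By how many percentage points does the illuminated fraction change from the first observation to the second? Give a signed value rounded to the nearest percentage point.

θ₁ = 360° × 26/29.531 = 317.0°, f₁ = (1 − cos θ₁)/2 = 0.135.
θ₂ = 360° × 5/29.531 = 61.0°, f₂ = (1 − cos θ₂)/2 = 0.257.
Change = f₂ − f₁ = +0.123 → +12 percentage points.

+12 percentage points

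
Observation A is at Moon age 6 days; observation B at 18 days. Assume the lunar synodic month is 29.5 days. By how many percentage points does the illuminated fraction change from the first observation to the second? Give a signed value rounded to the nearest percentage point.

+53 percentage points

First observation: θ = 360°·6/29.5 = 73.2°, so f = 0.356.
Second observation: θ = 219.7°, f = 0.885.
Δf = 0.885 − 0.356 = +0.529, i.e. +53 pp.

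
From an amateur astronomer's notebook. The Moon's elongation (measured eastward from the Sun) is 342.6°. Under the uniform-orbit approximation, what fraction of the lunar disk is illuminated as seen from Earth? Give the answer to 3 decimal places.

0.023

Half-versine of 342.6°: (1 − 0.954)/2 = 0.023.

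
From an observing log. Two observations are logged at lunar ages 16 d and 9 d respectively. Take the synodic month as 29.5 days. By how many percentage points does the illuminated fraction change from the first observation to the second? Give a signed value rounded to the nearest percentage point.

-31 pp

θ₁ = 360° × 16/29.5 = 195.3°, f₁ = (1 − cos θ₁)/2 = 0.982.
θ₂ = 360° × 9/29.5 = 109.8°, f₂ = (1 − cos θ₂)/2 = 0.670.
Change = f₂ − f₁ = -0.313 → -31 percentage points.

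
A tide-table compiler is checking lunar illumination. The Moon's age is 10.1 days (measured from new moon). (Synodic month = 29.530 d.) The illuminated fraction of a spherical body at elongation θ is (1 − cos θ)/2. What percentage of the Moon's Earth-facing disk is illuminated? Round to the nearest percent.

The Moon has covered 10.1/29.530 of its cycle, so θ ≈ 360° × 10.1/29.530 = 123.1°.
With cos θ = (-0.547), the lit fraction is (1 − (-0.547))/2 ≈ 0.773, so 77%.

77%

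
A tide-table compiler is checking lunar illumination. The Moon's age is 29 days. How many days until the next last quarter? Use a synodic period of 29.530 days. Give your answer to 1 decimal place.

22.7 days

Last quarter is 0.75 of the way through the cycle: age 0.75 × 29.530 = 22.148 d.
Already past this cycle's last quarter; the next is at 22.148 + 29.530 = 51.678 d, so 51.678 − 29 = 22.678 days.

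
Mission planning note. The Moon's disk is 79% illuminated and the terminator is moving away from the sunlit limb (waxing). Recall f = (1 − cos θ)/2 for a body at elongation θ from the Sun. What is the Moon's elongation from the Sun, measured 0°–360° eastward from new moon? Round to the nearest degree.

From f = (1 − cos θ)/2: cos θ = 1 − 2×0.79 = -0.580; arccos → 125.5°.
Waxing ⇒ before full, so θ = 125.5°.

125°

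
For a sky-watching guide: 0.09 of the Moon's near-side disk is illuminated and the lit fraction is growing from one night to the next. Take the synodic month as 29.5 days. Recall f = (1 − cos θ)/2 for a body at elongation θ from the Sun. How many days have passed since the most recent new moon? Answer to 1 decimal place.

cos θ = 1 − 2f = 0.820, giving a principal value of 34.9°.
The Moon is waxing (0°–180°), so θ = 34.9° directly.
Age = 29.5 × 34.9°/360° ≈ 2.86 days.

2.9 days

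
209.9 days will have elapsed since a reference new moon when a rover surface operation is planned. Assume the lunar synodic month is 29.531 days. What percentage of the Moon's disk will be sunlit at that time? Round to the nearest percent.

209.9/29.531 = 7.108 lunations, so 7 complete cycles and 3.18 d into the next.
Elongation θ = 360° × 3.18/29.531 ≈ 38.8°.
cos 38.8° = 0.779, so f = (1 − 0.779)/2 = 0.110, so 11%.

11%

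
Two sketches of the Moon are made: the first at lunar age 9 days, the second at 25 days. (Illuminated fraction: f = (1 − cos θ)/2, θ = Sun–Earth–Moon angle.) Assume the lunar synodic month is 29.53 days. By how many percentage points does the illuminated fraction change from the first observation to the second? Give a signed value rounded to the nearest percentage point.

-45 pp

First observation: θ = 360°·9/29.53 = 109.7°, so f = 0.669.
Second observation: θ = 304.8°, f = 0.215.
Δf = 0.215 − 0.669 = -0.454, i.e. -45 pp.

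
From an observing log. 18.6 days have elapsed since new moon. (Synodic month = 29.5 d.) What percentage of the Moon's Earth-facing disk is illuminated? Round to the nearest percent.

84%

Elongation θ = 360° × 18.6/29.5 ≈ 227.0°.
With cos θ = (-0.682), the lit fraction is (1 − (-0.682))/2 ≈ 0.841, so 84%.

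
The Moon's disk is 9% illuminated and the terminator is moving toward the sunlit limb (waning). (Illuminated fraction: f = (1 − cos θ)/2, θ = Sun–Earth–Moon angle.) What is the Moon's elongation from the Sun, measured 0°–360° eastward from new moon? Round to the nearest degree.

cos θ = 1 − 2f = 0.820, giving a principal value of 34.9°.
Waning ⇒ past full, so θ = 360° − 34.9° = 325.1°.

325°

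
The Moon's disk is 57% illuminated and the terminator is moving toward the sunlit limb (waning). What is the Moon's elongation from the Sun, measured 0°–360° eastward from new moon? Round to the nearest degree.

From f = (1 − cos θ)/2: cos θ = 1 − 2×0.57 = -0.140; arccos → 98.0°.
Waning ⇒ past full, so θ = 360° − 98.0° = 262.0°.

262°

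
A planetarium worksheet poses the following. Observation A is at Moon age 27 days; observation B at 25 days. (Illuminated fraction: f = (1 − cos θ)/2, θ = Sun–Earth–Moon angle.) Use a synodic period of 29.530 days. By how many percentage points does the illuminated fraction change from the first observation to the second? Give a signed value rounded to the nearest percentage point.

+14 percentage points

First observation: θ = 360°·27/29.530 = 329.2°, so f = 0.071.
Second observation: θ = 304.8°, f = 0.215.
Δf = 0.215 − 0.071 = +0.144, i.e. +14 pp.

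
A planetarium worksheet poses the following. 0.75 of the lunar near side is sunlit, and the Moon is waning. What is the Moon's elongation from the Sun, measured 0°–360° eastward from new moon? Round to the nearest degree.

Invert f = (1 − cos θ)/2 to get cos θ = 1 − 2(0.75) = -0.500, hence θ₀ = arccos -0.500 = 120.0°.
Since the Moon is past full (waning), take the reflex angle: θ = 360° − 120.0° = 240.0°.

240°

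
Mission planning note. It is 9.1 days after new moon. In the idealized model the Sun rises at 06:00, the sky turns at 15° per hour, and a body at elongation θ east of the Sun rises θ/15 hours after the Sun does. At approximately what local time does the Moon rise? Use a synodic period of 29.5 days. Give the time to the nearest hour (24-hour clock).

13:00

The Moon has covered 9.1/29.5 of its cycle, so θ ≈ 360° × 9.1/29.5 = 111.1°.
At 15° of sky rotation per hour, 111.1° corresponds to a 7.40 h lag.
06:00 + 7.40 h ≈ 13:24 → 13:00 to the nearest hour.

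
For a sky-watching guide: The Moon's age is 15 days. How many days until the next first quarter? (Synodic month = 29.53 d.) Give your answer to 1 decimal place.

21.9 days

First quarter is 0.25 of the way through the cycle: age 0.25 × 29.53 = 7.383 d.
Already past this cycle's first quarter; the next is at 7.383 + 29.53 = 36.913 d, so 36.913 − 15 = 21.913 days.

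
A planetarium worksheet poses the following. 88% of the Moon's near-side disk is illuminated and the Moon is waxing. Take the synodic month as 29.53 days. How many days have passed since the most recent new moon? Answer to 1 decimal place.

11.4 days

cos θ = 1 − 2f = -0.760, giving a principal value of 139.5°.
Waxing ⇒ before full, so θ = 139.5°.
That fraction of the synodic month is 139.5/360 × 29.53 d ≈ 11.44 d.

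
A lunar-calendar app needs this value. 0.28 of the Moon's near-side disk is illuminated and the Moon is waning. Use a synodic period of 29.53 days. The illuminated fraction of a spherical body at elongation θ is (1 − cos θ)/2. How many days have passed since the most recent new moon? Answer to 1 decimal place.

Invert f = (1 − cos θ)/2 to get cos θ = 1 − 2(0.28) = 0.440, hence θ₀ = arccos 0.440 = 63.9°.
A waning Moon lies in 180°–360°, so θ = 360° − 63.9° = 296.1°.
At 360°/29.53 d per day, 296.1° corresponds to 24.29 days.

24.3 days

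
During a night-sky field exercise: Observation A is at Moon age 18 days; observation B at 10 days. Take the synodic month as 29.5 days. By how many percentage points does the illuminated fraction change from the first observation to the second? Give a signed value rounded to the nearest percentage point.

θ₁ = 360° × 18/29.5 = 219.7°, f₁ = (1 − cos θ₁)/2 = 0.885.
θ₂ = 360° × 10/29.5 = 122.0°, f₂ = (1 − cos θ₂)/2 = 0.765.
Change = f₂ − f₁ = -0.120 → -12 percentage points.

-12 pp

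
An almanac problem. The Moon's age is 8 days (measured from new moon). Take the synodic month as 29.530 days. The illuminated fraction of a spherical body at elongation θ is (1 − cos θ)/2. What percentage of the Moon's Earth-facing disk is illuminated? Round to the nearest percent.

57%

Phase angle: θ = 360°·(8 d)/(29.530 d) = 97.5°.
With cos θ = (-0.131), the lit fraction is (1 − (-0.131))/2 ≈ 0.566, so 57%.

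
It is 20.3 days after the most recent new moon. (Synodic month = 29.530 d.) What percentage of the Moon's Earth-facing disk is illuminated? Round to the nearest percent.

69%

The Moon has covered 20.3/29.530 of its cycle, so θ ≈ 360° × 20.3/29.530 = 247.5°.
Illuminated fraction = (1 − cos 247.5°)/2 = (1 − (-0.383))/2 ≈ 0.692, so 69%.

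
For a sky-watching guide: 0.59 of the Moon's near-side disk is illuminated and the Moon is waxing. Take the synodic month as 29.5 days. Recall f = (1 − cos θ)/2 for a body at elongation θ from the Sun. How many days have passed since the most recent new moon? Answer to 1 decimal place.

From f = (1 − cos θ)/2: cos θ = 1 − 2×0.59 = -0.180; arccos → 100.4°.
Before full moon the principal value applies: θ = 100.4°.
Age = 29.5 × 100.4°/360° ≈ 8.22 days.

8.2 days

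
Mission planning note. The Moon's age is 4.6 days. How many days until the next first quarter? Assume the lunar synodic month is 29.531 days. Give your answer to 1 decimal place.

2.8 days

First quarter is 0.25 of the way through the cycle: age 0.25 × 29.531 = 7.383 d.
That is 7.383 − 4.6 = 2.783 days ahead.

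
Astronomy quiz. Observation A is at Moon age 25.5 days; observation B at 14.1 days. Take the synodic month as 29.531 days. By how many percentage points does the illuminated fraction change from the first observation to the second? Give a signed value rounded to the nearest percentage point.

+82 pp

First observation: θ = 360°·25.5/29.531 = 310.9°, so f = 0.173.
Second observation: θ = 171.9°, f = 0.995.
Δf = 0.995 − 0.173 = +0.822, i.e. +82 pp.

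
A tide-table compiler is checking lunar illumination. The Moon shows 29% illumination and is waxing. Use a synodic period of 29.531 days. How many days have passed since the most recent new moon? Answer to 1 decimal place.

5.3 days

Invert f = (1 − cos θ)/2 to get cos θ = 1 − 2(0.29) = 0.420, hence θ₀ = arccos 0.420 = 65.2°.
Before full moon the principal value applies: θ = 65.2°.
At 360°/29.531 d per day, 65.2° corresponds to 5.35 days.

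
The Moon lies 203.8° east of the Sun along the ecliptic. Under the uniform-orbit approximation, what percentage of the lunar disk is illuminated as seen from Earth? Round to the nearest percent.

cos 203.8° = (-0.915), so f = (1 − (-0.915))/2 = 0.957, i.e. 96%.

96%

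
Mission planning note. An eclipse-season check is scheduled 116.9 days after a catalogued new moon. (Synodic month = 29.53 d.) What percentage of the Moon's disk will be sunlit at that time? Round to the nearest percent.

Reduce mod P: 116.9 − 3×29.53 = 28.31 d into the current lunation.
The Moon has covered 28.31/29.53 of its cycle, so θ ≈ 360° × 28.31/29.53 = 345.1°.
With cos θ = 0.966, the lit fraction is (1 − 0.966)/2 ≈ 0.017, so 2%.

2%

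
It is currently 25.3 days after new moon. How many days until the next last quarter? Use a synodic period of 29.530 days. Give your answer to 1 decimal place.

Last quarter is 0.75 of the way through the cycle: age 0.75 × 29.530 = 22.148 d.
This lunation's last quarter (22.148 d) has passed, so add one period: 51.678 − 25.3 = 26.378 days.

26.4 days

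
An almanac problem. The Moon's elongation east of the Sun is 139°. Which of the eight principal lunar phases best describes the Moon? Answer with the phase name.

waxing gibbous

The waxing gibbous sector spans roughly 112°–158°; 139° falls inside it.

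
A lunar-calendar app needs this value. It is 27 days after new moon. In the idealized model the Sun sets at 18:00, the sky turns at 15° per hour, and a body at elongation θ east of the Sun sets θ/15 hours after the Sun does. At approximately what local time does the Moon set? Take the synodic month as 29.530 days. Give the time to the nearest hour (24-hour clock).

Phase angle: θ = 360°·(27 d)/(29.530 d) = 329.2°.
At 15° of sky rotation per hour, 329.2° corresponds to a 21.94 h lag.
18:00 + 21.94 h ≈ 15:57 → 16:00 to the nearest hour.

16:00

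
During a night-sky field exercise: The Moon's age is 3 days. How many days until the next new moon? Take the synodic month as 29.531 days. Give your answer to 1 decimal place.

The next new moon completes the synodic month: 29.531 − 3 = 26.531 days.

26.5 days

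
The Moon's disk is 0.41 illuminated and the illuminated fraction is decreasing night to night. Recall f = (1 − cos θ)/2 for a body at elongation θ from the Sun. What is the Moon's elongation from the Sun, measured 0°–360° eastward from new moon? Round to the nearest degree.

Invert f = (1 − cos θ)/2 to get cos θ = 1 − 2(0.41) = 0.180, hence θ₀ = arccos 0.180 = 79.6°.
A waning Moon lies in 180°–360°, so θ = 360° − 79.6° = 280.4°.

280°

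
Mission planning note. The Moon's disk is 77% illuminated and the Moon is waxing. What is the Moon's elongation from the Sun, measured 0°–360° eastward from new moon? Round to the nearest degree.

123°

cos θ = 1 − 2f = -0.540, giving a principal value of 122.7°.
Before full moon the principal value applies: θ = 122.7°.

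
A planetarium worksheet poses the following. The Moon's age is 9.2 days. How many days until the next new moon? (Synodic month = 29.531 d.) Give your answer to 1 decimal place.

One full lunation from the last new moon is 29.531 d; remaining = 29.531 − 9.2 = 20.331 d.

20.3 days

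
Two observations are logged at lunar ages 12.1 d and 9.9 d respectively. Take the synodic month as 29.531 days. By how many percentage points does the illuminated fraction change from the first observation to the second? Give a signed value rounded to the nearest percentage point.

θ₁ = 360° × 12.1/29.531 = 147.5°, f₁ = (1 − cos θ₁)/2 = 0.922.
θ₂ = 360° × 9.9/29.531 = 120.7°, f₂ = (1 − cos θ₂)/2 = 0.755.
Change = f₂ − f₁ = -0.167 → -17 percentage points.

-17 pp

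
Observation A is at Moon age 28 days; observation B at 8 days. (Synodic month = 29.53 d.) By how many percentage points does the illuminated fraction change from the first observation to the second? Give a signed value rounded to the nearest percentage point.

+54 percentage points

First observation: θ = 360°·28/29.53 = 341.3°, so f = 0.026.
Second observation: θ = 97.5°, f = 0.566.
Δf = 0.566 − 0.026 = +0.539, i.e. +54 pp.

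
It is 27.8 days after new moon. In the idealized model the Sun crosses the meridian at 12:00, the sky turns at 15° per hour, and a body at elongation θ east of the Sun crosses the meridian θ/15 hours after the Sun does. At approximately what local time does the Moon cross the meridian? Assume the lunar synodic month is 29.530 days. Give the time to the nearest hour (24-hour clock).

Elongation θ = 360° × 27.8/29.530 ≈ 338.9°.
The Moon trails the Sun by θ/15 = 338.9/15 ≈ 22.59 hours.
12:00 + 22.59 h ≈ 10:36 → 11:00 to the nearest hour.

11:00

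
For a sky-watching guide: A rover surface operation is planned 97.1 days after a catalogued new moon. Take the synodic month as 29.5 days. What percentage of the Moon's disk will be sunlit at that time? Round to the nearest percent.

63%

97.1 d spans 3 complete synodic months (3 × 29.5 = 88.50 d) plus 8.60 d.
Phase angle: θ = 360°·(8.60 d)/(29.5 d) = 104.9°.
With cos θ = (-0.258), the lit fraction is (1 − (-0.258))/2 ≈ 0.629, so 63%.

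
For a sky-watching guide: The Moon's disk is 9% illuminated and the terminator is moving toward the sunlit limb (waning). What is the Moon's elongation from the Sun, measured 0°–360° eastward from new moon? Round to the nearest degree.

325°

cos θ = 1 − 2f = 0.820, giving a principal value of 34.9°.
Since the Moon is past full (waning), take the reflex angle: θ = 360° − 34.9° = 325.1°.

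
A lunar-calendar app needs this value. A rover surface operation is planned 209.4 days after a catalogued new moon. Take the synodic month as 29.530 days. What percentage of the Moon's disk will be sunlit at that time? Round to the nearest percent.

8%

209.4 d spans 7 complete synodic months (7 × 29.530 = 206.71 d) plus 2.69 d.
The Moon has covered 2.69/29.530 of its cycle, so θ ≈ 360° × 2.69/29.530 = 32.8°.
cos 32.8° = 0.841, so f = (1 − 0.841)/2 = 0.080, so 8%.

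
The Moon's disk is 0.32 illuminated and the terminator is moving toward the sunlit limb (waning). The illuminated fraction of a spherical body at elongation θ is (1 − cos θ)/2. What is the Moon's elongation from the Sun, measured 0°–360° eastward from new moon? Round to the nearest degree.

291°

Invert f = (1 − cos θ)/2 to get cos θ = 1 − 2(0.32) = 0.360, hence θ₀ = arccos 0.360 = 68.9°.
A waning Moon lies in 180°–360°, so θ = 360° − 68.9° = 291.1°.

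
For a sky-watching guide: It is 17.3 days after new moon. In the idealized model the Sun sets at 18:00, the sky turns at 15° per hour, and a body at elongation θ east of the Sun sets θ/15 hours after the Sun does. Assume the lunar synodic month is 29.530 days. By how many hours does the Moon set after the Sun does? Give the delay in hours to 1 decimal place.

The Moon has covered 17.3/29.530 of its cycle, so θ ≈ 360° × 17.3/29.530 = 210.9°.
The Moon trails the Sun by θ/15 = 210.9/15 ≈ 14.06 hours.
So the Moon sets 14.06 h after the Sun.

14.1 h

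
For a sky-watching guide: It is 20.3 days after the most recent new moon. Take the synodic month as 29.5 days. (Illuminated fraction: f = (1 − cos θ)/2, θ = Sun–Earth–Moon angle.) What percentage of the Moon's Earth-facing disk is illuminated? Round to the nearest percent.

Phase angle: θ = 360°·(20.3 d)/(29.5 d) = 247.7°.
With cos θ = (-0.379), the lit fraction is (1 − (-0.379))/2 ≈ 0.689, so 69%.

69%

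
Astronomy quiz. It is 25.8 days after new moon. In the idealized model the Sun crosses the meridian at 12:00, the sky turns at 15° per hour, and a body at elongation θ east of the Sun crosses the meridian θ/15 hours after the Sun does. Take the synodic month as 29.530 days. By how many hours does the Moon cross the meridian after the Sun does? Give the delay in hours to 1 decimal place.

21.0 h

Elongation θ = 360° × 25.8/29.530 ≈ 314.5°.
Delay after the Sun = 314.5° / (15°/h) ≈ 20.97 h.
So the Moon crosses the meridian 20.97 h after the Sun.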